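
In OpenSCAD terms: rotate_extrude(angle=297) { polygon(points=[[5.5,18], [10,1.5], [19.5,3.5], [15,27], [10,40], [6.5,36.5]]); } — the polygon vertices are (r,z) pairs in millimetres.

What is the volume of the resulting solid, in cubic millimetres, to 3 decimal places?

Volume = 19730.616 mm³

Profile (r,z), 6 vertices: (5.5,18) (10,1.5) (19.5,3.5) (15,27) (10,40) (6.5,36.5)
edge 0: (5.5,18)→(10,1.5)  cross = 5.5·1.5 − 10·18 = -171.7500; (r_i+r_j)·cross = 15.5·-171.7500 = -2662.1250
edge 1: (10,1.5)→(19.5,3.5)  cross = 10·3.5 − 19.5·1.5 = 5.7500; (r_i+r_j)·cross = 29.5·5.7500 = 169.6250
edge 2: (19.5,3.5)→(15,27)  cross = 19.5·27 − 15·3.5 = 474.0000; (r_i+r_j)·cross = 34.5·474.0000 = 16353.0000
edge 3: (15,27)→(10,40)  cross = 15·40 − 10·27 = 330.0000; (r_i+r_j)·cross = 25·330.0000 = 8250.0000
edge 4: (10,40)→(6.5,36.5)  cross = 10·36.5 − 6.5·40 = 105.0000; (r_i+r_j)·cross = 16.5·105.0000 = 1732.5000
edge 5: (6.5,36.5)→(5.5,18)  cross = 6.5·18 − 5.5·36.5 = -83.7500; (r_i+r_j)·cross = 12·-83.7500 = -1005.0000
Σcross = 659.2500 → A = |Σcross|/2 = 329.6250 mm²
Σ(r_i+r_j)·cross = 22838.0000 → first moment M = |Σ|/6 = 3806.3333
R_c = M/A = 3806.3333/329.6250 = 11.5475 mm
θ = 297° = 5.183628 rad
V = θ·R_c·A = 5.183628·11.5475·329.6250 = 19730.616 mm³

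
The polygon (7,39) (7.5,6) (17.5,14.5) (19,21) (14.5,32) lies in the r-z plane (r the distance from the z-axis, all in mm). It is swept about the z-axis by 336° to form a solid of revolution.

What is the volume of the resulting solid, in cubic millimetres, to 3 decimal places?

Volume = 16937.094 mm³

Profile (r,z), 5 vertices: (7,39) (7.5,6) (17.5,14.5) (19,21) (14.5,32)
edge 0: (7,39)→(7.5,6)  cross = 7·6 − 7.5·39 = -250.5000; (r_i+r_j)·cross = 14.5·-250.5000 = -3632.2500
edge 1: (7.5,6)→(17.5,14.5)  cross = 7.5·14.5 − 17.5·6 = 3.7500; (r_i+r_j)·cross = 25·3.7500 = 93.7500
edge 2: (17.5,14.5)→(19,21)  cross = 17.5·21 − 19·14.5 = 92.0000; (r_i+r_j)·cross = 36.5·92.0000 = 3358.0000
edge 3: (19,21)→(14.5,32)  cross = 19·32 − 14.5·21 = 303.5000; (r_i+r_j)·cross = 33.5·303.5000 = 10167.2500
edge 4: (14.5,32)→(7,39)  cross = 14.5·39 − 7·32 = 341.5000; (r_i+r_j)·cross = 21.5·341.5000 = 7342.2500
Σcross = 490.2500 → A = |Σcross|/2 = 245.1250 mm²
Σ(r_i+r_j)·cross = 17329.0000 → first moment M = |Σ|/6 = 2888.1667
R_c = M/A = 2888.1667/245.1250 = 11.7824 mm
θ = 336° = 5.864306 rad
V = θ·R_c·A = 5.864306·11.7824·245.1250 = 16937.094 mm³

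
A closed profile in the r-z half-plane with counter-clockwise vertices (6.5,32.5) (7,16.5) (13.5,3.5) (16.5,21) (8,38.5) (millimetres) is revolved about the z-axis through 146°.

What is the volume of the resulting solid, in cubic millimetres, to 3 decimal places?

Profile (r,z), 5 vertices: (6.5,32.5) (7,16.5) (13.5,3.5) (16.5,21) (8,38.5)
edge 0: (6.5,32.5)→(7,16.5)  cross = 6.5·16.5 − 7·32.5 = -120.2500; (r_i+r_j)·cross = 13.5·-120.2500 = -1623.3750
edge 1: (7,16.5)→(13.5,3.5)  cross = 7·3.5 − 13.5·16.5 = -198.2500; (r_i+r_j)·cross = 20.5·-198.2500 = -4064.1250
edge 2: (13.5,3.5)→(16.5,21)  cross = 13.5·21 − 16.5·3.5 = 225.7500; (r_i+r_j)·cross = 30·225.7500 = 6772.5000
edge 3: (16.5,21)→(8,38.5)  cross = 16.5·38.5 − 8·21 = 467.2500; (r_i+r_j)·cross = 24.5·467.2500 = 11447.6250
edge 4: (8,38.5)→(6.5,32.5)  cross = 8·32.5 − 6.5·38.5 = 9.7500; (r_i+r_j)·cross = 14.5·9.7500 = 141.3750
Σcross = 384.2500 → A = |Σcross|/2 = 192.1250 mm²
Σ(r_i+r_j)·cross = 12674.0000 → first moment M = |Σ|/6 = 2112.3333
R_c = M/A = 2112.3333/192.1250 = 10.9946 mm
θ = 146° = 2.548181 rad
V = θ·R_c·A = 2.548181·10.9946·192.1250 = 5382.607 mm³

Volume = 5382.607 mm³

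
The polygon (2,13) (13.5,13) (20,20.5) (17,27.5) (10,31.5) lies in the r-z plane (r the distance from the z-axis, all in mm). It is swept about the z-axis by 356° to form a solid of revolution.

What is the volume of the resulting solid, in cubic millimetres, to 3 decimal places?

Profile (r,z), 5 vertices: (2,13) (13.5,13) (20,20.5) (17,27.5) (10,31.5)
edge 0: (2,13)→(13.5,13)  cross = 2·13 − 13.5·13 = -149.5000; (r_i+r_j)·cross = 15.5·-149.5000 = -2317.2500
edge 1: (13.5,13)→(20,20.5)  cross = 13.5·20.5 − 20·13 = 16.7500; (r_i+r_j)·cross = 33.5·16.7500 = 561.1250
edge 2: (20,20.5)→(17,27.5)  cross = 20·27.5 − 17·20.5 = 201.5000; (r_i+r_j)·cross = 37·201.5000 = 7455.5000
edge 3: (17,27.5)→(10,31.5)  cross = 17·31.5 − 10·27.5 = 260.5000; (r_i+r_j)·cross = 27·260.5000 = 7033.5000
edge 4: (10,31.5)→(2,13)  cross = 10·13 − 2·31.5 = 67.0000; (r_i+r_j)·cross = 12·67.0000 = 804.0000
Σcross = 396.2500 → A = |Σcross|/2 = 198.1250 mm²
Σ(r_i+r_j)·cross = 13536.8750 → first moment M = |Σ|/6 = 2256.1458
R_c = M/A = 2256.1458/198.1250 = 11.3875 mm
θ = 356° = 6.213372 rad
V = θ·R_c·A = 6.213372·11.3875·198.1250 = 14018.274 mm³

Volume = 14018.274 mm³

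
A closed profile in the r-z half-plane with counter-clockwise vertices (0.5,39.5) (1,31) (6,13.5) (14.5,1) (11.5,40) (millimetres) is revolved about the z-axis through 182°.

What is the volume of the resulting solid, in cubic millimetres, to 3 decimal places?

Profile (r,z), 5 vertices: (0.5,39.5) (1,31) (6,13.5) (14.5,1) (11.5,40)
edge 0: (0.5,39.5)→(1,31)  cross = 0.5·31 − 1·39.5 = -24.0000; (r_i+r_j)·cross = 1.5·-24.0000 = -36.0000
edge 1: (1,31)→(6,13.5)  cross = 1·13.5 − 6·31 = -172.5000; (r_i+r_j)·cross = 7·-172.5000 = -1207.5000
edge 2: (6,13.5)→(14.5,1)  cross = 6·1 − 14.5·13.5 = -189.7500; (r_i+r_j)·cross = 20.5·-189.7500 = -3889.8750
edge 3: (14.5,1)→(11.5,40)  cross = 14.5·40 − 11.5·1 = 568.5000; (r_i+r_j)·cross = 26·568.5000 = 14781.0000
edge 4: (11.5,40)→(0.5,39.5)  cross = 11.5·39.5 − 0.5·40 = 434.2500; (r_i+r_j)·cross = 12·434.2500 = 5211.0000
Σcross = 616.5000 → A = |Σcross|/2 = 308.2500 mm²
Σ(r_i+r_j)·cross = 14858.6250 → first moment M = |Σ|/6 = 2476.4375
R_c = M/A = 2476.4375/308.2500 = 8.0339 mm
θ = 182° = 3.176499 rad
V = θ·R_c·A = 3.176499·8.0339·308.2500 = 7866.402 mm³

Volume = 7866.402 mm³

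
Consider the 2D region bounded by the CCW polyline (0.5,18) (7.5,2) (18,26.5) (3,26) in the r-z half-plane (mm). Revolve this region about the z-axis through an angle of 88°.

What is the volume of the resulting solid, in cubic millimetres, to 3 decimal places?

Profile (r,z), 4 vertices: (0.5,18) (7.5,2) (18,26.5) (3,26)
edge 0: (0.5,18)→(7.5,2)  cross = 0.5·2 − 7.5·18 = -134.0000; (r_i+r_j)·cross = 8·-134.0000 = -1072.0000
edge 1: (7.5,2)→(18,26.5)  cross = 7.5·26.5 − 18·2 = 162.7500; (r_i+r_j)·cross = 25.5·162.7500 = 4150.1250
edge 2: (18,26.5)→(3,26)  cross = 18·26 − 3·26.5 = 388.5000; (r_i+r_j)·cross = 21·388.5000 = 8158.5000
edge 3: (3,26)→(0.5,18)  cross = 3·18 − 0.5·26 = 41.0000; (r_i+r_j)·cross = 3.5·41.0000 = 143.5000
Σcross = 458.2500 → A = |Σcross|/2 = 229.1250 mm²
Σ(r_i+r_j)·cross = 11380.1250 → first moment M = |Σ|/6 = 1896.6875
R_c = M/A = 1896.6875/229.1250 = 8.2780 mm
θ = 88° = 1.535890 rad
V = θ·R_c·A = 1.535890·8.2780·229.1250 = 2913.103 mm³

Volume = 2913.103 mm³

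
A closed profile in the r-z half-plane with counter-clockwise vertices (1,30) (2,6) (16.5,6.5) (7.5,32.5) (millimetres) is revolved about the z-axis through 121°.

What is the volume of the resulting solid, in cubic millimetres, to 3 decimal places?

Profile (r,z), 4 vertices: (1,30) (2,6) (16.5,6.5) (7.5,32.5)
edge 0: (1,30)→(2,6)  cross = 1·6 − 2·30 = -54.0000; (r_i+r_j)·cross = 3·-54.0000 = -162.0000
edge 1: (2,6)→(16.5,6.5)  cross = 2·6.5 − 16.5·6 = -86.0000; (r_i+r_j)·cross = 18.5·-86.0000 = -1591.0000
edge 2: (16.5,6.5)→(7.5,32.5)  cross = 16.5·32.5 − 7.5·6.5 = 487.5000; (r_i+r_j)·cross = 24·487.5000 = 11700.0000
edge 3: (7.5,32.5)→(1,30)  cross = 7.5·30 − 1·32.5 = 192.5000; (r_i+r_j)·cross = 8.5·192.5000 = 1636.2500
Σcross = 540.0000 → A = |Σcross|/2 = 270.0000 mm²
Σ(r_i+r_j)·cross = 11583.2500 → first moment M = |Σ|/6 = 1930.5417
R_c = M/A = 1930.5417/270.0000 = 7.1502 mm
θ = 121° = 2.111848 rad
V = θ·R_c·A = 2.111848·7.1502·270.0000 = 4077.011 mm³

Volume = 4077.011 mm³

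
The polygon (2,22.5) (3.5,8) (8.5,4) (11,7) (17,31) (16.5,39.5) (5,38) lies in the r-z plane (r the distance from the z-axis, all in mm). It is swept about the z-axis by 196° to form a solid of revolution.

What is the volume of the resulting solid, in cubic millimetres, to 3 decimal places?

Volume = 11616.549 mm³

Profile (r,z), 7 vertices: (2,22.5) (3.5,8) (8.5,4) (11,7) (17,31) (16.5,39.5) (5,38)
edge 0: (2,22.5)→(3.5,8)  cross = 2·8 − 3.5·22.5 = -62.7500; (r_i+r_j)·cross = 5.5·-62.7500 = -345.1250
edge 1: (3.5,8)→(8.5,4)  cross = 3.5·4 − 8.5·8 = -54.0000; (r_i+r_j)·cross = 12·-54.0000 = -648.0000
edge 2: (8.5,4)→(11,7)  cross = 8.5·7 − 11·4 = 15.5000; (r_i+r_j)·cross = 19.5·15.5000 = 302.2500
edge 3: (11,7)→(17,31)  cross = 11·31 − 17·7 = 222.0000; (r_i+r_j)·cross = 28·222.0000 = 6216.0000
edge 4: (17,31)→(16.5,39.5)  cross = 17·39.5 − 16.5·31 = 160.0000; (r_i+r_j)·cross = 33.5·160.0000 = 5360.0000
edge 5: (16.5,39.5)→(5,38)  cross = 16.5·38 − 5·39.5 = 429.5000; (r_i+r_j)·cross = 21.5·429.5000 = 9234.2500
edge 6: (5,38)→(2,22.5)  cross = 5·22.5 − 2·38 = 36.5000; (r_i+r_j)·cross = 7·36.5000 = 255.5000
Σcross = 746.7500 → A = |Σcross|/2 = 373.3750 mm²
Σ(r_i+r_j)·cross = 20374.8750 → first moment M = |Σ|/6 = 3395.8125
R_c = M/A = 3395.8125/373.3750 = 9.0949 mm
θ = 196° = 3.420845 rad
V = θ·R_c·A = 3.420845·9.0949·373.3750 = 11616.549 mm³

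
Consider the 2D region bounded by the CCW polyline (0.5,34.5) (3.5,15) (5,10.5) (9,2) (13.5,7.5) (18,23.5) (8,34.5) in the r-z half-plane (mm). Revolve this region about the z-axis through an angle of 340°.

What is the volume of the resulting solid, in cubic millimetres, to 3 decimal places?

Profile (r,z), 7 vertices: (0.5,34.5) (3.5,15) (5,10.5) (9,2) (13.5,7.5) (18,23.5) (8,34.5)
edge 0: (0.5,34.5)→(3.5,15)  cross = 0.5·15 − 3.5·34.5 = -113.2500; (r_i+r_j)·cross = 4·-113.2500 = -453.0000
edge 1: (3.5,15)→(5,10.5)  cross = 3.5·10.5 − 5·15 = -38.2500; (r_i+r_j)·cross = 8.5·-38.2500 = -325.1250
edge 2: (5,10.5)→(9,2)  cross = 5·2 − 9·10.5 = -84.5000; (r_i+r_j)·cross = 14·-84.5000 = -1183.0000
edge 3: (9,2)→(13.5,7.5)  cross = 9·7.5 − 13.5·2 = 40.5000; (r_i+r_j)·cross = 22.5·40.5000 = 911.2500
edge 4: (13.5,7.5)→(18,23.5)  cross = 13.5·23.5 − 18·7.5 = 182.2500; (r_i+r_j)·cross = 31.5·182.2500 = 5740.8750
edge 5: (18,23.5)→(8,34.5)  cross = 18·34.5 − 8·23.5 = 433.0000; (r_i+r_j)·cross = 26·433.0000 = 11258.0000
edge 6: (8,34.5)→(0.5,34.5)  cross = 8·34.5 − 0.5·34.5 = 258.7500; (r_i+r_j)·cross = 8.5·258.7500 = 2199.3750
Σcross = 678.5000 → A = |Σcross|/2 = 339.2500 mm²
Σ(r_i+r_j)·cross = 18148.3750 → first moment M = |Σ|/6 = 3024.7292
R_c = M/A = 3024.7292/339.2500 = 8.9159 mm
θ = 340° = 5.934119 rad
V = θ·R_c·A = 5.934119·8.9159·339.2500 = 17949.104 mm³

Volume = 17949.104 mm³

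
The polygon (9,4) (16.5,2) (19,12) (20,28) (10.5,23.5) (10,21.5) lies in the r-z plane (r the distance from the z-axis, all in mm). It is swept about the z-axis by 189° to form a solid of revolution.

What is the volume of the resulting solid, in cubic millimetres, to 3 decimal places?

Volume = 9954.225 mm³

Profile (r,z), 6 vertices: (9,4) (16.5,2) (19,12) (20,28) (10.5,23.5) (10,21.5)
edge 0: (9,4)→(16.5,2)  cross = 9·2 − 16.5·4 = -48.0000; (r_i+r_j)·cross = 25.5·-48.0000 = -1224.0000
edge 1: (16.5,2)→(19,12)  cross = 16.5·12 − 19·2 = 160.0000; (r_i+r_j)·cross = 35.5·160.0000 = 5680.0000
edge 2: (19,12)→(20,28)  cross = 19·28 − 20·12 = 292.0000; (r_i+r_j)·cross = 39·292.0000 = 11388.0000
edge 3: (20,28)→(10.5,23.5)  cross = 20·23.5 − 10.5·28 = 176.0000; (r_i+r_j)·cross = 30.5·176.0000 = 5368.0000
edge 4: (10.5,23.5)→(10,21.5)  cross = 10.5·21.5 − 10·23.5 = -9.2500; (r_i+r_j)·cross = 20.5·-9.2500 = -189.6250
edge 5: (10,21.5)→(9,4)  cross = 10·4 − 9·21.5 = -153.5000; (r_i+r_j)·cross = 19·-153.5000 = -2916.5000
Σcross = 417.2500 → A = |Σcross|/2 = 208.6250 mm²
Σ(r_i+r_j)·cross = 18105.8750 → first moment M = |Σ|/6 = 3017.6458
R_c = M/A = 3017.6458/208.6250 = 14.4644 mm
θ = 189° = 3.298672 rad
V = θ·R_c·A = 3.298672·14.4644·208.6250 = 9954.225 mm³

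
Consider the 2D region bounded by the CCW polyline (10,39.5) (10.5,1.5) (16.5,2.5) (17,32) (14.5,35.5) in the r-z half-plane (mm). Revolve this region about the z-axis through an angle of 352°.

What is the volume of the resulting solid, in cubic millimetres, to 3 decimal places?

Profile (r,z), 5 vertices: (10,39.5) (10.5,1.5) (16.5,2.5) (17,32) (14.5,35.5)
edge 0: (10,39.5)→(10.5,1.5)  cross = 10·1.5 − 10.5·39.5 = -399.7500; (r_i+r_j)·cross = 20.5·-399.7500 = -8194.8750
edge 1: (10.5,1.5)→(16.5,2.5)  cross = 10.5·2.5 − 16.5·1.5 = 1.5000; (r_i+r_j)·cross = 27·1.5000 = 40.5000
edge 2: (16.5,2.5)→(17,32)  cross = 16.5·32 − 17·2.5 = 485.5000; (r_i+r_j)·cross = 33.5·485.5000 = 16264.2500
edge 3: (17,32)→(14.5,35.5)  cross = 17·35.5 − 14.5·32 = 139.5000; (r_i+r_j)·cross = 31.5·139.5000 = 4394.2500
edge 4: (14.5,35.5)→(10,39.5)  cross = 14.5·39.5 − 10·35.5 = 217.7500; (r_i+r_j)·cross = 24.5·217.7500 = 5334.8750
Σcross = 444.5000 → A = |Σcross|/2 = 222.2500 mm²
Σ(r_i+r_j)·cross = 17839.0000 → first moment M = |Σ|/6 = 2973.1667
R_c = M/A = 2973.1667/222.2500 = 13.3776 mm
θ = 352° = 6.143559 rad
V = θ·R_c·A = 6.143559·13.3776·222.2500 = 18265.825 mm³

Volume = 18265.825 mm³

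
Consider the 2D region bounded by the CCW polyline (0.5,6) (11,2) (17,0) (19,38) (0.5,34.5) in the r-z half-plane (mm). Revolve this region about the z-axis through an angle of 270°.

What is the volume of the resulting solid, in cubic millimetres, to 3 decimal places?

Volume = 26667.409 mm³

Profile (r,z), 5 vertices: (0.5,6) (11,2) (17,0) (19,38) (0.5,34.5)
edge 0: (0.5,6)→(11,2)  cross = 0.5·2 − 11·6 = -65.0000; (r_i+r_j)·cross = 11.5·-65.0000 = -747.5000
edge 1: (11,2)→(17,0)  cross = 11·0 − 17·2 = -34.0000; (r_i+r_j)·cross = 28·-34.0000 = -952.0000
edge 2: (17,0)→(19,38)  cross = 17·38 − 19·0 = 646.0000; (r_i+r_j)·cross = 36·646.0000 = 23256.0000
edge 3: (19,38)→(0.5,34.5)  cross = 19·34.5 − 0.5·38 = 636.5000; (r_i+r_j)·cross = 19.5·636.5000 = 12411.7500
edge 4: (0.5,34.5)→(0.5,6)  cross = 0.5·6 − 0.5·34.5 = -14.2500; (r_i+r_j)·cross = 1·-14.2500 = -14.2500
Σcross = 1169.2500 → A = |Σcross|/2 = 584.6250 mm²
Σ(r_i+r_j)·cross = 33954.0000 → first moment M = |Σ|/6 = 5659.0000
R_c = M/A = 5659.0000/584.6250 = 9.6797 mm
θ = 270° = 4.712389 rad
V = θ·R_c·A = 4.712389·9.6797·584.6250 = 26667.409 mm³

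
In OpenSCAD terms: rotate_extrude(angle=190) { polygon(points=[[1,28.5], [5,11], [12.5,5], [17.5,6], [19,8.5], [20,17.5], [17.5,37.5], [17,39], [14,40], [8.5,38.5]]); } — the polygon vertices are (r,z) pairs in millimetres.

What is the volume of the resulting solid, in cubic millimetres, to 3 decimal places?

Volume = 18367.674 mm³

Profile (r,z), 10 vertices: (1,28.5) (5,11) (12.5,5) (17.5,6) (19,8.5) (20,17.5) (17.5,37.5) (17,39) (14,40) (8.5,38.5)
edge 0: (1,28.5)→(5,11)  cross = 1·11 − 5·28.5 = -131.5000; (r_i+r_j)·cross = 6·-131.5000 = -789.0000
edge 1: (5,11)→(12.5,5)  cross = 5·5 − 12.5·11 = -112.5000; (r_i+r_j)·cross = 17.5·-112.5000 = -1968.7500
edge 2: (12.5,5)→(17.5,6)  cross = 12.5·6 − 17.5·5 = -12.5000; (r_i+r_j)·cross = 30·-12.5000 = -375.0000
edge 3: (17.5,6)→(19,8.5)  cross = 17.5·8.5 − 19·6 = 34.7500; (r_i+r_j)·cross = 36.5·34.7500 = 1268.3750
edge 4: (19,8.5)→(20,17.5)  cross = 19·17.5 − 20·8.5 = 162.5000; (r_i+r_j)·cross = 39·162.5000 = 6337.5000
edge 5: (20,17.5)→(17.5,37.5)  cross = 20·37.5 − 17.5·17.5 = 443.7500; (r_i+r_j)·cross = 37.5·443.7500 = 16640.6250
edge 6: (17.5,37.5)→(17,39)  cross = 17.5·39 − 17·37.5 = 45.0000; (r_i+r_j)·cross = 34.5·45.0000 = 1552.5000
edge 7: (17,39)→(14,40)  cross = 17·40 − 14·39 = 134.0000; (r_i+r_j)·cross = 31·134.0000 = 4154.0000
edge 8: (14,40)→(8.5,38.5)  cross = 14·38.5 − 8.5·40 = 199.0000; (r_i+r_j)·cross = 22.5·199.0000 = 4477.5000
edge 9: (8.5,38.5)→(1,28.5)  cross = 8.5·28.5 − 1·38.5 = 203.7500; (r_i+r_j)·cross = 9.5·203.7500 = 1935.6250
Σcross = 966.2500 → A = |Σcross|/2 = 483.1250 mm²
Σ(r_i+r_j)·cross = 33233.3750 → first moment M = |Σ|/6 = 5538.8958
R_c = M/A = 5538.8958/483.1250 = 11.4647 mm
θ = 190° = 3.316126 rad
V = θ·R_c·A = 3.316126·11.4647·483.1250 = 18367.674 mm³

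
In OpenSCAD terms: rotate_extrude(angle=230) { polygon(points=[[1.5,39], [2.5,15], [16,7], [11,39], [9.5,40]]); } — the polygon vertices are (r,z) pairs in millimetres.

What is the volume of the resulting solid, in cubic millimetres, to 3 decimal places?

Volume = 10164.768 mm³

Profile (r,z), 5 vertices: (1.5,39) (2.5,15) (16,7) (11,39) (9.5,40)
edge 0: (1.5,39)→(2.5,15)  cross = 1.5·15 − 2.5·39 = -75.0000; (r_i+r_j)·cross = 4·-75.0000 = -300.0000
edge 1: (2.5,15)→(16,7)  cross = 2.5·7 − 16·15 = -222.5000; (r_i+r_j)·cross = 18.5·-222.5000 = -4116.2500
edge 2: (16,7)→(11,39)  cross = 16·39 − 11·7 = 547.0000; (r_i+r_j)·cross = 27·547.0000 = 14769.0000
edge 3: (11,39)→(9.5,40)  cross = 11·40 − 9.5·39 = 69.5000; (r_i+r_j)·cross = 20.5·69.5000 = 1424.7500
edge 4: (9.5,40)→(1.5,39)  cross = 9.5·39 − 1.5·40 = 310.5000; (r_i+r_j)·cross = 11·310.5000 = 3415.5000
Σcross = 629.5000 → A = |Σcross|/2 = 314.7500 mm²
Σ(r_i+r_j)·cross = 15193.0000 → first moment M = |Σ|/6 = 2532.1667
R_c = M/A = 2532.1667/314.7500 = 8.0450 mm
θ = 230° = 4.014257 rad
V = θ·R_c·A = 4.014257·8.0450·314.7500 = 10164.768 mm³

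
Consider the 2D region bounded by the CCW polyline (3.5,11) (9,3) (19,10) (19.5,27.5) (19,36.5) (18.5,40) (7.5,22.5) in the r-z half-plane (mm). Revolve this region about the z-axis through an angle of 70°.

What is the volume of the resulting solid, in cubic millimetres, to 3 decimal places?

Volume = 5284.901 mm³

Profile (r,z), 7 vertices: (3.5,11) (9,3) (19,10) (19.5,27.5) (19,36.5) (18.5,40) (7.5,22.5)
edge 0: (3.5,11)→(9,3)  cross = 3.5·3 − 9·11 = -88.5000; (r_i+r_j)·cross = 12.5·-88.5000 = -1106.2500
edge 1: (9,3)→(19,10)  cross = 9·10 − 19·3 = 33.0000; (r_i+r_j)·cross = 28·33.0000 = 924.0000
edge 2: (19,10)→(19.5,27.5)  cross = 19·27.5 − 19.5·10 = 327.5000; (r_i+r_j)·cross = 38.5·327.5000 = 12608.7500
edge 3: (19.5,27.5)→(19,36.5)  cross = 19.5·36.5 − 19·27.5 = 189.2500; (r_i+r_j)·cross = 38.5·189.2500 = 7286.1250
edge 4: (19,36.5)→(18.5,40)  cross = 19·40 − 18.5·36.5 = 84.7500; (r_i+r_j)·cross = 37.5·84.7500 = 3178.1250
edge 5: (18.5,40)→(7.5,22.5)  cross = 18.5·22.5 − 7.5·40 = 116.2500; (r_i+r_j)·cross = 26·116.2500 = 3022.5000
edge 6: (7.5,22.5)→(3.5,11)  cross = 7.5·11 − 3.5·22.5 = 3.7500; (r_i+r_j)·cross = 11·3.7500 = 41.2500
Σcross = 666.0000 → A = |Σcross|/2 = 333.0000 mm²
Σ(r_i+r_j)·cross = 25954.5000 → first moment M = |Σ|/6 = 4325.7500
R_c = M/A = 4325.7500/333.0000 = 12.9902 mm
θ = 70° = 1.221730 rad
V = θ·R_c·A = 1.221730·12.9902·333.0000 = 5284.901 mm³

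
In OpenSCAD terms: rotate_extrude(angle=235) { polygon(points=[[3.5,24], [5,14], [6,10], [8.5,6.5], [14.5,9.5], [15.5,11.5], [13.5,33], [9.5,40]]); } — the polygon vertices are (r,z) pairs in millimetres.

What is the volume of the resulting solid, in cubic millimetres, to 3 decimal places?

Profile (r,z), 8 vertices: (3.5,24) (5,14) (6,10) (8.5,6.5) (14.5,9.5) (15.5,11.5) (13.5,33) (9.5,40)
edge 0: (3.5,24)→(5,14)  cross = 3.5·14 − 5·24 = -71.0000; (r_i+r_j)·cross = 8.5·-71.0000 = -603.5000
edge 1: (5,14)→(6,10)  cross = 5·10 − 6·14 = -34.0000; (r_i+r_j)·cross = 11·-34.0000 = -374.0000
edge 2: (6,10)→(8.5,6.5)  cross = 6·6.5 − 8.5·10 = -46.0000; (r_i+r_j)·cross = 14.5·-46.0000 = -667.0000
edge 3: (8.5,6.5)→(14.5,9.5)  cross = 8.5·9.5 − 14.5·6.5 = -13.5000; (r_i+r_j)·cross = 23·-13.5000 = -310.5000
edge 4: (14.5,9.5)→(15.5,11.5)  cross = 14.5·11.5 − 15.5·9.5 = 19.5000; (r_i+r_j)·cross = 30·19.5000 = 585.0000
edge 5: (15.5,11.5)→(13.5,33)  cross = 15.5·33 − 13.5·11.5 = 356.2500; (r_i+r_j)·cross = 29·356.2500 = 10331.2500
edge 6: (13.5,33)→(9.5,40)  cross = 13.5·40 − 9.5·33 = 226.5000; (r_i+r_j)·cross = 23·226.5000 = 5209.5000
edge 7: (9.5,40)→(3.5,24)  cross = 9.5·24 − 3.5·40 = 88.0000; (r_i+r_j)·cross = 13·88.0000 = 1144.0000
Σcross = 525.7500 → A = |Σcross|/2 = 262.8750 mm²
Σ(r_i+r_j)·cross = 15314.7500 → first moment M = |Σ|/6 = 2552.4583
R_c = M/A = 2552.4583/262.8750 = 9.7098 mm
θ = 235° = 4.101524 rad
V = θ·R_c·A = 4.101524·9.7098·262.8750 = 10468.968 mm³

Volume = 10468.968 mm³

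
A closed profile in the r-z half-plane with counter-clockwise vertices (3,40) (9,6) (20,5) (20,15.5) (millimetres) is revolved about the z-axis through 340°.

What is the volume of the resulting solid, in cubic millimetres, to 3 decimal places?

Profile (r,z), 4 vertices: (3,40) (9,6) (20,5) (20,15.5)
edge 0: (3,40)→(9,6)  cross = 3·6 − 9·40 = -342.0000; (r_i+r_j)·cross = 12·-342.0000 = -4104.0000
edge 1: (9,6)→(20,5)  cross = 9·5 − 20·6 = -75.0000; (r_i+r_j)·cross = 29·-75.0000 = -2175.0000
edge 2: (20,5)→(20,15.5)  cross = 20·15.5 − 20·5 = 210.0000; (r_i+r_j)·cross = 40·210.0000 = 8400.0000
edge 3: (20,15.5)→(3,40)  cross = 20·40 − 3·15.5 = 753.5000; (r_i+r_j)·cross = 23·753.5000 = 17330.5000
Σcross = 546.5000 → A = |Σcross|/2 = 273.2500 mm²
Σ(r_i+r_j)·cross = 19451.5000 → first moment M = |Σ|/6 = 3241.9167
R_c = M/A = 3241.9167/273.2500 = 11.8643 mm
θ = 340° = 5.934119 rad
V = θ·R_c·A = 5.934119·11.8643·273.2500 = 19237.921 mm³

Volume = 19237.921 mm³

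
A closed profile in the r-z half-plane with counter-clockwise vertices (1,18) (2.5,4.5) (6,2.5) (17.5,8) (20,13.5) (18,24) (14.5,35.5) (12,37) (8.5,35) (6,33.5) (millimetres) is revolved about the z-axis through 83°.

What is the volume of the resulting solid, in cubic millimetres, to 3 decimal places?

Profile (r,z), 10 vertices: (1,18) (2.5,4.5) (6,2.5) (17.5,8) (20,13.5) (18,24) (14.5,35.5) (12,37) (8.5,35) (6,33.5)
edge 0: (1,18)→(2.5,4.5)  cross = 1·4.5 − 2.5·18 = -40.5000; (r_i+r_j)·cross = 3.5·-40.5000 = -141.7500
edge 1: (2.5,4.5)→(6,2.5)  cross = 2.5·2.5 − 6·4.5 = -20.7500; (r_i+r_j)·cross = 8.5·-20.7500 = -176.3750
edge 2: (6,2.5)→(17.5,8)  cross = 6·8 − 17.5·2.5 = 4.2500; (r_i+r_j)·cross = 23.5·4.2500 = 99.8750
edge 3: (17.5,8)→(20,13.5)  cross = 17.5·13.5 − 20·8 = 76.2500; (r_i+r_j)·cross = 37.5·76.2500 = 2859.3750
edge 4: (20,13.5)→(18,24)  cross = 20·24 − 18·13.5 = 237.0000; (r_i+r_j)·cross = 38·237.0000 = 9006.0000
edge 5: (18,24)→(14.5,35.5)  cross = 18·35.5 − 14.5·24 = 291.0000; (r_i+r_j)·cross = 32.5·291.0000 = 9457.5000
edge 6: (14.5,35.5)→(12,37)  cross = 14.5·37 − 12·35.5 = 110.5000; (r_i+r_j)·cross = 26.5·110.5000 = 2928.2500
edge 7: (12,37)→(8.5,35)  cross = 12·35 − 8.5·37 = 105.5000; (r_i+r_j)·cross = 20.5·105.5000 = 2162.7500
edge 8: (8.5,35)→(6,33.5)  cross = 8.5·33.5 − 6·35 = 74.7500; (r_i+r_j)·cross = 14.5·74.7500 = 1083.8750
edge 9: (6,33.5)→(1,18)  cross = 6·18 − 1·33.5 = 74.5000; (r_i+r_j)·cross = 7·74.5000 = 521.5000
Σcross = 912.5000 → A = |Σcross|/2 = 456.2500 mm²
Σ(r_i+r_j)·cross = 27801.0000 → first moment M = |Σ|/6 = 4633.5000
R_c = M/A = 4633.5000/456.2500 = 10.1556 mm
θ = 83° = 1.448623 rad
V = θ·R_c·A = 1.448623·10.1556·456.2500 = 6712.196 mm³

Volume = 6712.196 mm³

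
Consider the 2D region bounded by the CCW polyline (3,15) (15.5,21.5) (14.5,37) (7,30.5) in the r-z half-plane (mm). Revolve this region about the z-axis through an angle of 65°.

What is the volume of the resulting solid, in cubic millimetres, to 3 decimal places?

Volume = 1667.544 mm³

Profile (r,z), 4 vertices: (3,15) (15.5,21.5) (14.5,37) (7,30.5)
edge 0: (3,15)→(15.5,21.5)  cross = 3·21.5 − 15.5·15 = -168.0000; (r_i+r_j)·cross = 18.5·-168.0000 = -3108.0000
edge 1: (15.5,21.5)→(14.5,37)  cross = 15.5·37 − 14.5·21.5 = 261.7500; (r_i+r_j)·cross = 30·261.7500 = 7852.5000
edge 2: (14.5,37)→(7,30.5)  cross = 14.5·30.5 − 7·37 = 183.2500; (r_i+r_j)·cross = 21.5·183.2500 = 3939.8750
edge 3: (7,30.5)→(3,15)  cross = 7·15 − 3·30.5 = 13.5000; (r_i+r_j)·cross = 10·13.5000 = 135.0000
Σcross = 290.5000 → A = |Σcross|/2 = 145.2500 mm²
Σ(r_i+r_j)·cross = 8819.3750 → first moment M = |Σ|/6 = 1469.8958
R_c = M/A = 1469.8958/145.2500 = 10.1198 mm
θ = 65° = 1.134464 rad
V = θ·R_c·A = 1.134464·10.1198·145.2500 = 1667.544 mm³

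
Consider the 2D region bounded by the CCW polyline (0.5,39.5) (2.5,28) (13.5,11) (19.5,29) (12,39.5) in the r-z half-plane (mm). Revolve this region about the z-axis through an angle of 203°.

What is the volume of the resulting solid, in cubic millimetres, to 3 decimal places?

Profile (r,z), 5 vertices: (0.5,39.5) (2.5,28) (13.5,11) (19.5,29) (12,39.5)
edge 0: (0.5,39.5)→(2.5,28)  cross = 0.5·28 − 2.5·39.5 = -84.7500; (r_i+r_j)·cross = 3·-84.7500 = -254.2500
edge 1: (2.5,28)→(13.5,11)  cross = 2.5·11 − 13.5·28 = -350.5000; (r_i+r_j)·cross = 16·-350.5000 = -5608.0000
edge 2: (13.5,11)→(19.5,29)  cross = 13.5·29 − 19.5·11 = 177.0000; (r_i+r_j)·cross = 33·177.0000 = 5841.0000
edge 3: (19.5,29)→(12,39.5)  cross = 19.5·39.5 − 12·29 = 422.2500; (r_i+r_j)·cross = 31.5·422.2500 = 13300.8750
edge 4: (12,39.5)→(0.5,39.5)  cross = 12·39.5 − 0.5·39.5 = 454.2500; (r_i+r_j)·cross = 12.5·454.2500 = 5678.1250
Σcross = 618.2500 → A = |Σcross|/2 = 309.1250 mm²
Σ(r_i+r_j)·cross = 18957.7500 → first moment M = |Σ|/6 = 3159.6250
R_c = M/A = 3159.6250/309.1250 = 10.2212 mm
θ = 203° = 3.543018 rad
V = θ·R_c·A = 3.543018·10.2212·309.1250 = 11194.609 mm³

Volume = 11194.609 mm³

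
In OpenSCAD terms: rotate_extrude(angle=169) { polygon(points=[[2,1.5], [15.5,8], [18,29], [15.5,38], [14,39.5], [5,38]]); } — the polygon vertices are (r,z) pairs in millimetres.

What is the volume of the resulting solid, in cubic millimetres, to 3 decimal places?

Profile (r,z), 6 vertices: (2,1.5) (15.5,8) (18,29) (15.5,38) (14,39.5) (5,38)
edge 0: (2,1.5)→(15.5,8)  cross = 2·8 − 15.5·1.5 = -7.2500; (r_i+r_j)·cross = 17.5·-7.2500 = -126.8750
edge 1: (15.5,8)→(18,29)  cross = 15.5·29 − 18·8 = 305.5000; (r_i+r_j)·cross = 33.5·305.5000 = 10234.2500
edge 2: (18,29)→(15.5,38)  cross = 18·38 − 15.5·29 = 234.5000; (r_i+r_j)·cross = 33.5·234.5000 = 7855.7500
edge 3: (15.5,38)→(14,39.5)  cross = 15.5·39.5 − 14·38 = 80.2500; (r_i+r_j)·cross = 29.5·80.2500 = 2367.3750
edge 4: (14,39.5)→(5,38)  cross = 14·38 − 5·39.5 = 334.5000; (r_i+r_j)·cross = 19·334.5000 = 6355.5000
edge 5: (5,38)→(2,1.5)  cross = 5·1.5 − 2·38 = -68.5000; (r_i+r_j)·cross = 7·-68.5000 = -479.5000
Σcross = 879.0000 → A = |Σcross|/2 = 439.5000 mm²
Σ(r_i+r_j)·cross = 26206.5000 → first moment M = |Σ|/6 = 4367.7500
R_c = M/A = 4367.7500/439.5000 = 9.9380 mm
θ = 169° = 2.949606 rad
V = θ·R_c·A = 2.949606·9.9380·439.5000 = 12883.144 mm³

Volume = 12883.144 mm³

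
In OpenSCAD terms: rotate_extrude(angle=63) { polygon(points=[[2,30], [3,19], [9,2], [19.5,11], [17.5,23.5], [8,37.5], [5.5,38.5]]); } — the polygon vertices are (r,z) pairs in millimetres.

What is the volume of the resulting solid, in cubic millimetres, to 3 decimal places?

Profile (r,z), 7 vertices: (2,30) (3,19) (9,2) (19.5,11) (17.5,23.5) (8,37.5) (5.5,38.5)
edge 0: (2,30)→(3,19)  cross = 2·19 − 3·30 = -52.0000; (r_i+r_j)·cross = 5·-52.0000 = -260.0000
edge 1: (3,19)→(9,2)  cross = 3·2 − 9·19 = -165.0000; (r_i+r_j)·cross = 12·-165.0000 = -1980.0000
edge 2: (9,2)→(19.5,11)  cross = 9·11 − 19.5·2 = 60.0000; (r_i+r_j)·cross = 28.5·60.0000 = 1710.0000
edge 3: (19.5,11)→(17.5,23.5)  cross = 19.5·23.5 − 17.5·11 = 265.7500; (r_i+r_j)·cross = 37·265.7500 = 9832.7500
edge 4: (17.5,23.5)→(8,37.5)  cross = 17.5·37.5 − 8·23.5 = 468.2500; (r_i+r_j)·cross = 25.5·468.2500 = 11940.3750
edge 5: (8,37.5)→(5.5,38.5)  cross = 8·38.5 − 5.5·37.5 = 101.7500; (r_i+r_j)·cross = 13.5·101.7500 = 1373.6250
edge 6: (5.5,38.5)→(2,30)  cross = 5.5·30 − 2·38.5 = 88.0000; (r_i+r_j)·cross = 7.5·88.0000 = 660.0000
Σcross = 766.7500 → A = |Σcross|/2 = 383.3750 mm²
Σ(r_i+r_j)·cross = 23276.7500 → first moment M = |Σ|/6 = 3879.4583
R_c = M/A = 3879.4583/383.3750 = 10.1192 mm
θ = 63° = 1.099557 rad
V = θ·R_c·A = 1.099557·10.1192·383.3750 = 4265.687 mm³

Volume = 4265.687 mm³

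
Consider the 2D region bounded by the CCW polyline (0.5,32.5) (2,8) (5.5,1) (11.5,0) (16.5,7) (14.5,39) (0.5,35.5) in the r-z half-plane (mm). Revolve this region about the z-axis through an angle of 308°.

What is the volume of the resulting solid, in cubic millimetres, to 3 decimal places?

Volume = 23133.283 mm³

Profile (r,z), 7 vertices: (0.5,32.5) (2,8) (5.5,1) (11.5,0) (16.5,7) (14.5,39) (0.5,35.5)
edge 0: (0.5,32.5)→(2,8)  cross = 0.5·8 − 2·32.5 = -61.0000; (r_i+r_j)·cross = 2.5·-61.0000 = -152.5000
edge 1: (2,8)→(5.5,1)  cross = 2·1 − 5.5·8 = -42.0000; (r_i+r_j)·cross = 7.5·-42.0000 = -315.0000
edge 2: (5.5,1)→(11.5,0)  cross = 5.5·0 − 11.5·1 = -11.5000; (r_i+r_j)·cross = 17·-11.5000 = -195.5000
edge 3: (11.5,0)→(16.5,7)  cross = 11.5·7 − 16.5·0 = 80.5000; (r_i+r_j)·cross = 28·80.5000 = 2254.0000
edge 4: (16.5,7)→(14.5,39)  cross = 16.5·39 − 14.5·7 = 542.0000; (r_i+r_j)·cross = 31·542.0000 = 16802.0000
edge 5: (14.5,39)→(0.5,35.5)  cross = 14.5·35.5 − 0.5·39 = 495.2500; (r_i+r_j)·cross = 15·495.2500 = 7428.7500
edge 6: (0.5,35.5)→(0.5,32.5)  cross = 0.5·32.5 − 0.5·35.5 = -1.5000; (r_i+r_j)·cross = 1·-1.5000 = -1.5000
Σcross = 1001.7500 → A = |Σcross|/2 = 500.8750 mm²
Σ(r_i+r_j)·cross = 25820.2500 → first moment M = |Σ|/6 = 4303.3750
R_c = M/A = 4303.3750/500.8750 = 8.5917 mm
θ = 308° = 5.375614 rad
V = θ·R_c·A = 5.375614·8.5917·500.8750 = 23133.283 mm³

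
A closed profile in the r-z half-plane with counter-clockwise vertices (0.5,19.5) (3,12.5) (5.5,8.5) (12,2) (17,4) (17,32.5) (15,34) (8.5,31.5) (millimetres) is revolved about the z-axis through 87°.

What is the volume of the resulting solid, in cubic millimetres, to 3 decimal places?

Volume = 5895.140 mm³

Profile (r,z), 8 vertices: (0.5,19.5) (3,12.5) (5.5,8.5) (12,2) (17,4) (17,32.5) (15,34) (8.5,31.5)
edge 0: (0.5,19.5)→(3,12.5)  cross = 0.5·12.5 − 3·19.5 = -52.2500; (r_i+r_j)·cross = 3.5·-52.2500 = -182.8750
edge 1: (3,12.5)→(5.5,8.5)  cross = 3·8.5 − 5.5·12.5 = -43.2500; (r_i+r_j)·cross = 8.5·-43.2500 = -367.6250
edge 2: (5.5,8.5)→(12,2)  cross = 5.5·2 − 12·8.5 = -91.0000; (r_i+r_j)·cross = 17.5·-91.0000 = -1592.5000
edge 3: (12,2)→(17,4)  cross = 12·4 − 17·2 = 14.0000; (r_i+r_j)·cross = 29·14.0000 = 406.0000
edge 4: (17,4)→(17,32.5)  cross = 17·32.5 − 17·4 = 484.5000; (r_i+r_j)·cross = 34·484.5000 = 16473.0000
edge 5: (17,32.5)→(15,34)  cross = 17·34 − 15·32.5 = 90.5000; (r_i+r_j)·cross = 32·90.5000 = 2896.0000
edge 6: (15,34)→(8.5,31.5)  cross = 15·31.5 − 8.5·34 = 183.5000; (r_i+r_j)·cross = 23.5·183.5000 = 4312.2500
edge 7: (8.5,31.5)→(0.5,19.5)  cross = 8.5·19.5 − 0.5·31.5 = 150.0000; (r_i+r_j)·cross = 9·150.0000 = 1350.0000
Σcross = 736.0000 → A = |Σcross|/2 = 368.0000 mm²
Σ(r_i+r_j)·cross = 23294.2500 → first moment M = |Σ|/6 = 3882.3750
R_c = M/A = 3882.3750/368.0000 = 10.5499 mm
θ = 87° = 1.518436 rad
V = θ·R_c·A = 1.518436·10.5499·368.0000 = 5895.140 mm³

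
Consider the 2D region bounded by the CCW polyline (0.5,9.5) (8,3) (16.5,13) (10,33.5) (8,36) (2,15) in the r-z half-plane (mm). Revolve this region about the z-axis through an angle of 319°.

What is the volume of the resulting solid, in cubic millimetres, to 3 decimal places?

Volume = 13055.675 mm³

Profile (r,z), 6 vertices: (0.5,9.5) (8,3) (16.5,13) (10,33.5) (8,36) (2,15)
edge 0: (0.5,9.5)→(8,3)  cross = 0.5·3 − 8·9.5 = -74.5000; (r_i+r_j)·cross = 8.5·-74.5000 = -633.2500
edge 1: (8,3)→(16.5,13)  cross = 8·13 − 16.5·3 = 54.5000; (r_i+r_j)·cross = 24.5·54.5000 = 1335.2500
edge 2: (16.5,13)→(10,33.5)  cross = 16.5·33.5 − 10·13 = 422.7500; (r_i+r_j)·cross = 26.5·422.7500 = 11202.8750
edge 3: (10,33.5)→(8,36)  cross = 10·36 − 8·33.5 = 92.0000; (r_i+r_j)·cross = 18·92.0000 = 1656.0000
edge 4: (8,36)→(2,15)  cross = 8·15 − 2·36 = 48.0000; (r_i+r_j)·cross = 10·48.0000 = 480.0000
edge 5: (2,15)→(0.5,9.5)  cross = 2·9.5 − 0.5·15 = 11.5000; (r_i+r_j)·cross = 2.5·11.5000 = 28.7500
Σcross = 554.2500 → A = |Σcross|/2 = 277.1250 mm²
Σ(r_i+r_j)·cross = 14069.6250 → first moment M = |Σ|/6 = 2344.9375
R_c = M/A = 2344.9375/277.1250 = 8.4617 mm
θ = 319° = 5.567600 rad
V = θ·R_c·A = 5.567600·8.4617·277.1250 = 13055.675 mm³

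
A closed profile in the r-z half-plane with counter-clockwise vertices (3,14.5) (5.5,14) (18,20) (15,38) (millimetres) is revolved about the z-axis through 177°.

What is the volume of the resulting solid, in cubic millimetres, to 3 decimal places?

Volume = 5600.329 mm³

Profile (r,z), 4 vertices: (3,14.5) (5.5,14) (18,20) (15,38)
edge 0: (3,14.5)→(5.5,14)  cross = 3·14 − 5.5·14.5 = -37.7500; (r_i+r_j)·cross = 8.5·-37.7500 = -320.8750
edge 1: (5.5,14)→(18,20)  cross = 5.5·20 − 18·14 = -142.0000; (r_i+r_j)·cross = 23.5·-142.0000 = -3337.0000
edge 2: (18,20)→(15,38)  cross = 18·38 − 15·20 = 384.0000; (r_i+r_j)·cross = 33·384.0000 = 12672.0000
edge 3: (15,38)→(3,14.5)  cross = 15·14.5 − 3·38 = 103.5000; (r_i+r_j)·cross = 18·103.5000 = 1863.0000
Σcross = 307.7500 → A = |Σcross|/2 = 153.8750 mm²
Σ(r_i+r_j)·cross = 10877.1250 → first moment M = |Σ|/6 = 1812.8542
R_c = M/A = 1812.8542/153.8750 = 11.7813 mm
θ = 177° = 3.089233 rad
V = θ·R_c·A = 3.089233·11.7813·153.8750 = 5600.329 mm³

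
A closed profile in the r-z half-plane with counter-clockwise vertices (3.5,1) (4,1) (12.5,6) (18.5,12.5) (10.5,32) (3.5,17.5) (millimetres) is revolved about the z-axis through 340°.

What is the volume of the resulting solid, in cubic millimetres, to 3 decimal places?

Volume = 15380.001 mm³

Profile (r,z), 6 vertices: (3.5,1) (4,1) (12.5,6) (18.5,12.5) (10.5,32) (3.5,17.5)
edge 0: (3.5,1)→(4,1)  cross = 3.5·1 − 4·1 = -0.5000; (r_i+r_j)·cross = 7.5·-0.5000 = -3.7500
edge 1: (4,1)→(12.5,6)  cross = 4·6 − 12.5·1 = 11.5000; (r_i+r_j)·cross = 16.5·11.5000 = 189.7500
edge 2: (12.5,6)→(18.5,12.5)  cross = 12.5·12.5 − 18.5·6 = 45.2500; (r_i+r_j)·cross = 31·45.2500 = 1402.7500
edge 3: (18.5,12.5)→(10.5,32)  cross = 18.5·32 − 10.5·12.5 = 460.7500; (r_i+r_j)·cross = 29·460.7500 = 13361.7500
edge 4: (10.5,32)→(3.5,17.5)  cross = 10.5·17.5 − 3.5·32 = 71.7500; (r_i+r_j)·cross = 14·71.7500 = 1004.5000
edge 5: (3.5,17.5)→(3.5,1)  cross = 3.5·1 − 3.5·17.5 = -57.7500; (r_i+r_j)·cross = 7·-57.7500 = -404.2500
Σcross = 531.0000 → A = |Σcross|/2 = 265.5000 mm²
Σ(r_i+r_j)·cross = 15550.7500 → first moment M = |Σ|/6 = 2591.7917
R_c = M/A = 2591.7917/265.5000 = 9.7619 mm
θ = 340° = 5.934119 rad
V = θ·R_c·A = 5.934119·9.7619·265.5000 = 15380.001 mm³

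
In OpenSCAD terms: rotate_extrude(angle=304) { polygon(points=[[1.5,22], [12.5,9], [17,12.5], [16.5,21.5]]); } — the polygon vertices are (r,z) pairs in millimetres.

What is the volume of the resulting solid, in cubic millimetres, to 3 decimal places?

Volume = 6829.671 mm³

Profile (r,z), 4 vertices: (1.5,22) (12.5,9) (17,12.5) (16.5,21.5)
edge 0: (1.5,22)→(12.5,9)  cross = 1.5·9 − 12.5·22 = -261.5000; (r_i+r_j)·cross = 14·-261.5000 = -3661.0000
edge 1: (12.5,9)→(17,12.5)  cross = 12.5·12.5 − 17·9 = 3.2500; (r_i+r_j)·cross = 29.5·3.2500 = 95.8750
edge 2: (17,12.5)→(16.5,21.5)  cross = 17·21.5 − 16.5·12.5 = 159.2500; (r_i+r_j)·cross = 33.5·159.2500 = 5334.8750
edge 3: (16.5,21.5)→(1.5,22)  cross = 16.5·22 − 1.5·21.5 = 330.7500; (r_i+r_j)·cross = 18·330.7500 = 5953.5000
Σcross = 231.7500 → A = |Σcross|/2 = 115.8750 mm²
Σ(r_i+r_j)·cross = 7723.2500 → first moment M = |Σ|/6 = 1287.2083
R_c = M/A = 1287.2083/115.8750 = 11.1086 mm
θ = 304° = 5.305801 rad
V = θ·R_c·A = 5.305801·11.1086·115.8750 = 6829.671 mm³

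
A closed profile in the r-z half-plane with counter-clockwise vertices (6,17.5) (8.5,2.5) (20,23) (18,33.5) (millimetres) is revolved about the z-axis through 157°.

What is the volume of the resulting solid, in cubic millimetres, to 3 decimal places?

Volume = 6700.336 mm³

Profile (r,z), 4 vertices: (6,17.5) (8.5,2.5) (20,23) (18,33.5)
edge 0: (6,17.5)→(8.5,2.5)  cross = 6·2.5 − 8.5·17.5 = -133.7500; (r_i+r_j)·cross = 14.5·-133.7500 = -1939.3750
edge 1: (8.5,2.5)→(20,23)  cross = 8.5·23 − 20·2.5 = 145.5000; (r_i+r_j)·cross = 28.5·145.5000 = 4146.7500
edge 2: (20,23)→(18,33.5)  cross = 20·33.5 − 18·23 = 256.0000; (r_i+r_j)·cross = 38·256.0000 = 9728.0000
edge 3: (18,33.5)→(6,17.5)  cross = 18·17.5 − 6·33.5 = 114.0000; (r_i+r_j)·cross = 24·114.0000 = 2736.0000
Σcross = 381.7500 → A = |Σcross|/2 = 190.8750 mm²
Σ(r_i+r_j)·cross = 14671.3750 → first moment M = |Σ|/6 = 2445.2292
R_c = M/A = 2445.2292/190.8750 = 12.8106 mm
θ = 157° = 2.740167 rad
V = θ·R_c·A = 2.740167·12.8106·190.8750 = 6700.336 mm³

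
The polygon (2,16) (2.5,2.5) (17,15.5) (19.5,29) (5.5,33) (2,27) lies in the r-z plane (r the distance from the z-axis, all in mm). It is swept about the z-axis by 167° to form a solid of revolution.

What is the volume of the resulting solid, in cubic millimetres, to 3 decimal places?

Profile (r,z), 6 vertices: (2,16) (2.5,2.5) (17,15.5) (19.5,29) (5.5,33) (2,27)
edge 0: (2,16)→(2.5,2.5)  cross = 2·2.5 − 2.5·16 = -35.0000; (r_i+r_j)·cross = 4.5·-35.0000 = -157.5000
edge 1: (2.5,2.5)→(17,15.5)  cross = 2.5·15.5 − 17·2.5 = -3.7500; (r_i+r_j)·cross = 19.5·-3.7500 = -73.1250
edge 2: (17,15.5)→(19.5,29)  cross = 17·29 − 19.5·15.5 = 190.7500; (r_i+r_j)·cross = 36.5·190.7500 = 6962.3750
edge 3: (19.5,29)→(5.5,33)  cross = 19.5·33 − 5.5·29 = 484.0000; (r_i+r_j)·cross = 25·484.0000 = 12100.0000
edge 4: (5.5,33)→(2,27)  cross = 5.5·27 − 2·33 = 82.5000; (r_i+r_j)·cross = 7.5·82.5000 = 618.7500
edge 5: (2,27)→(2,16)  cross = 2·16 − 2·27 = -22.0000; (r_i+r_j)·cross = 4·-22.0000 = -88.0000
Σcross = 696.5000 → A = |Σcross|/2 = 348.2500 mm²
Σ(r_i+r_j)·cross = 19362.5000 → first moment M = |Σ|/6 = 3227.0833
R_c = M/A = 3227.0833/348.2500 = 9.2666 mm
θ = 167° = 2.914700 rad
V = θ·R_c·A = 2.914700·9.2666·348.2500 = 9405.979 mm³

Volume = 9405.979 mm³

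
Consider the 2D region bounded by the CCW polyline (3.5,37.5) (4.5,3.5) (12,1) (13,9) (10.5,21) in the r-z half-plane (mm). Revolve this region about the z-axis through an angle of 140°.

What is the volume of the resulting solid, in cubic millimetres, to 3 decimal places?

Profile (r,z), 5 vertices: (3.5,37.5) (4.5,3.5) (12,1) (13,9) (10.5,21)
edge 0: (3.5,37.5)→(4.5,3.5)  cross = 3.5·3.5 − 4.5·37.5 = -156.5000; (r_i+r_j)·cross = 8·-156.5000 = -1252.0000
edge 1: (4.5,3.5)→(12,1)  cross = 4.5·1 − 12·3.5 = -37.5000; (r_i+r_j)·cross = 16.5·-37.5000 = -618.7500
edge 2: (12,1)→(13,9)  cross = 12·9 − 13·1 = 95.0000; (r_i+r_j)·cross = 25·95.0000 = 2375.0000
edge 3: (13,9)→(10.5,21)  cross = 13·21 − 10.5·9 = 178.5000; (r_i+r_j)·cross = 23.5·178.5000 = 4194.7500
edge 4: (10.5,21)→(3.5,37.5)  cross = 10.5·37.5 − 3.5·21 = 320.2500; (r_i+r_j)·cross = 14·320.2500 = 4483.5000
Σcross = 399.7500 → A = |Σcross|/2 = 199.8750 mm²
Σ(r_i+r_j)·cross = 9182.5000 → first moment M = |Σ|/6 = 1530.4167
R_c = M/A = 1530.4167/199.8750 = 7.6569 mm
θ = 140° = 2.443461 rad
V = θ·R_c·A = 2.443461·7.6569·199.8750 = 3739.513 mm³

Volume = 3739.513 mm³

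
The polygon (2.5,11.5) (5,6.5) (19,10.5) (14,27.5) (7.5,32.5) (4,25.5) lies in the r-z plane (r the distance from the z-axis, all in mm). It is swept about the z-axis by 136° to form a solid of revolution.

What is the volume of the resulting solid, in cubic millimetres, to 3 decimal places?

Profile (r,z), 6 vertices: (2.5,11.5) (5,6.5) (19,10.5) (14,27.5) (7.5,32.5) (4,25.5)
edge 0: (2.5,11.5)→(5,6.5)  cross = 2.5·6.5 − 5·11.5 = -41.2500; (r_i+r_j)·cross = 7.5·-41.2500 = -309.3750
edge 1: (5,6.5)→(19,10.5)  cross = 5·10.5 − 19·6.5 = -71.0000; (r_i+r_j)·cross = 24·-71.0000 = -1704.0000
edge 2: (19,10.5)→(14,27.5)  cross = 19·27.5 − 14·10.5 = 375.5000; (r_i+r_j)·cross = 33·375.5000 = 12391.5000
edge 3: (14,27.5)→(7.5,32.5)  cross = 14·32.5 − 7.5·27.5 = 248.7500; (r_i+r_j)·cross = 21.5·248.7500 = 5348.1250
edge 4: (7.5,32.5)→(4,25.5)  cross = 7.5·25.5 − 4·32.5 = 61.2500; (r_i+r_j)·cross = 11.5·61.2500 = 704.3750
edge 5: (4,25.5)→(2.5,11.5)  cross = 4·11.5 − 2.5·25.5 = -17.7500; (r_i+r_j)·cross = 6.5·-17.7500 = -115.3750
Σcross = 555.5000 → A = |Σcross|/2 = 277.7500 mm²
Σ(r_i+r_j)·cross = 16315.2500 → first moment M = |Σ|/6 = 2719.2083
R_c = M/A = 2719.2083/277.7500 = 9.7901 mm
θ = 136° = 2.373648 rad
V = θ·R_c·A = 2.373648·9.7901·277.7500 = 6454.443 mm³

Volume = 6454.443 mm³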